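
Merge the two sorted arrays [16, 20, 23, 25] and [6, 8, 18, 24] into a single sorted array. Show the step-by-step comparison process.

Merging process:

Compare 16 vs 6: take 6 from right. Merged: [6]
Compare 16 vs 8: take 8 from right. Merged: [6, 8]
Compare 16 vs 18: take 16 from left. Merged: [6, 8, 16]
Compare 20 vs 18: take 18 from right. Merged: [6, 8, 16, 18]
Compare 20 vs 24: take 20 from left. Merged: [6, 8, 16, 18, 20]
Compare 23 vs 24: take 23 from left. Merged: [6, 8, 16, 18, 20, 23]
Compare 25 vs 24: take 24 from right. Merged: [6, 8, 16, 18, 20, 23, 24]
Append remaining from left: [25]. Merged: [6, 8, 16, 18, 20, 23, 24, 25]

Final merged array: [6, 8, 16, 18, 20, 23, 24, 25]
Total comparisons: 7

The merged array is [6, 8, 16, 18, 20, 23, 24, 25], requiring 7 comparisons. The merge step runs in O(n) time where n is the total number of elements.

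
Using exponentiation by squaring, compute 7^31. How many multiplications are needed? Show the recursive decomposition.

Computing 7^31 by squaring (build up from 7^1; each line after the first costs one multiplication):

7^1 = 7
7^2 = (7^1)^2 = 7^2 = 49
7^3 = 7 * 7^2 = 7 * 49 = 343
7^6 = (7^3)^2 = 343^2 = 117649
7^7 = 7 * 7^6 = 7 * 117649 = 823543
7^14 = (7^7)^2 = 823543^2 = 678223072849
7^15 = 7 * 7^14 = 7 * 678223072849 = 4747561509943
7^30 = (7^15)^2 = 4747561509943^2 = 22539340290692258087863249
7^31 = 7 * 7^30 = 7 * 22539340290692258087863249 = 157775382034845806615042743

Result: 157775382034845806615042743
Multiplications needed: 8 (8 lines after 7^1)

7^31 = 157775382034845806615042743. Using exponentiation by squaring, this requires 8 multiplications. The key idea: if the exponent is even, square the half-power; if odd, multiply by the base once.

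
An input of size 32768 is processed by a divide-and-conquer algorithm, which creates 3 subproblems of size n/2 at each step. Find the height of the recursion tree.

For divide and conquer with division factor 2:

Problem sizes at each level:
Level 0: 32768
Level 1: 16384
Level 2: 8192
Level 3: 4096
Level 4: 2048
Level 5: 1024
Level 6: 512
Level 7: 256
Level 8: 128
Level 9: 64
Level 10: 32
Level 11: 16
Level 12: 8
Level 13: 4
Level 14: 2
Level 15: 1

The root is level 0 and the size-1 base case is level 15 (the tree spans levels 0 through 15, i.e. 16 levels counting the root), so the depth is the number of divisions: log_2(32768) = 15

The recursion tree depth is log_2(32768) = 15. At each level, the problem size is divided by 2, so it takes 15 divisions to reduce to a base case of size 1. The algorithm makes 3 recursive calls at each level.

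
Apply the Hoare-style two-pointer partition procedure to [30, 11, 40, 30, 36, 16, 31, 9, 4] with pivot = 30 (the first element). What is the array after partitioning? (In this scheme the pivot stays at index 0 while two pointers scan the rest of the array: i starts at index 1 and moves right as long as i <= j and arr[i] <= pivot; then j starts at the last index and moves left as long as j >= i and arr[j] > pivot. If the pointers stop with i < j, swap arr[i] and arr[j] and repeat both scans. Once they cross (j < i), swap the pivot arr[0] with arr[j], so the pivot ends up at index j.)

Hoare-style two-pointer partition with pivot = 30:

Initial array: [30, 11, 40, 30, 36, 16, 31, 9, 4]

Pointers start at i = 1, j = 8.
i stops at index 2 (arr[2]=40 > 30), j stops at index 8 (arr[8]=4 <= 30): swap arr[2] and arr[8], array becomes [30, 11, 4, 30, 36, 16, 31, 9, 40]
i stops at index 4 (arr[4]=36 > 30), j stops at index 7 (arr[7]=9 <= 30): swap arr[4] and arr[7], array becomes [30, 11, 4, 30, 9, 16, 31, 36, 40]
i ends at 6, j ends at 5: the pointers have crossed (j < i), so scanning stops.

Swap pivot arr[0] with arr[5] to place pivot at position 5: [16, 11, 4, 30, 9, 30, 31, 36, 40]
Pivot position: 5

After partitioning with pivot 30, the array becomes [16, 11, 4, 30, 9, 30, 31, 36, 40]. The pivot is placed at index 5. All elements to the left of the pivot are <= 30, and all elements to the right are > 30.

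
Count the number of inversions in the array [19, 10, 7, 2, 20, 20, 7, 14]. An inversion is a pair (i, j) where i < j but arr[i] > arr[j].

Finding inversions in [19, 10, 7, 2, 20, 20, 7, 14]:

(0, 1): arr[0]=19 > arr[1]=10
(0, 2): arr[0]=19 > arr[2]=7
(0, 3): arr[0]=19 > arr[3]=2
(0, 6): arr[0]=19 > arr[6]=7
(0, 7): arr[0]=19 > arr[7]=14
(1, 2): arr[1]=10 > arr[2]=7
(1, 3): arr[1]=10 > arr[3]=2
(1, 6): arr[1]=10 > arr[6]=7
(2, 3): arr[2]=7 > arr[3]=2
(4, 6): arr[4]=20 > arr[6]=7
(4, 7): arr[4]=20 > arr[7]=14
(5, 6): arr[5]=20 > arr[6]=7
(5, 7): arr[5]=20 > arr[7]=14

Total inversions: 13

The array has 13 inversion(s): (0,1), (0,2), (0,3), (0,6), (0,7), (1,2), (1,3), (1,6), (2,3), (4,6), (4,7), (5,6), (5,7). Each pair (i,j) satisfies i < j and arr[i] > arr[j].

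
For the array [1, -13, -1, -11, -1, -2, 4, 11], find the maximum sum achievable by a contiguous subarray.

Using Kadane's algorithm on [1, -13, -1, -11, -1, -2, 4, 11]:

Scanning through the array:
Position 1 (value -13): max_ending_here = -12, max_so_far = 1
Position 2 (value -1): max_ending_here = -1, max_so_far = 1
Position 3 (value -11): max_ending_here = -11, max_so_far = 1
Position 4 (value -1): max_ending_here = -1, max_so_far = 1
Position 5 (value -2): max_ending_here = -2, max_so_far = 1
Position 6 (value 4): max_ending_here = 4, max_so_far = 4
Position 7 (value 11): max_ending_here = 15, max_so_far = 15

Maximum subarray: [4, 11]
Maximum sum: 15

The maximum subarray is [4, 11] with sum 15. This subarray runs from index 6 to index 7.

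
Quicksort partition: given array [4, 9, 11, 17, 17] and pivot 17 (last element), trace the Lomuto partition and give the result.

Lomuto partition with pivot = 17:

Initial array: [4, 9, 11, 17, 17]

arr[0]=4 <= 17: swap with position 0, array becomes [4, 9, 11, 17, 17]
arr[1]=9 <= 17: swap with position 1, array becomes [4, 9, 11, 17, 17]
arr[2]=11 <= 17: swap with position 2, array becomes [4, 9, 11, 17, 17]
arr[3]=17 <= 17: swap with position 3, array becomes [4, 9, 11, 17, 17]

Place pivot at position 4: [4, 9, 11, 17, 17]
Pivot position: 4

After partitioning with pivot 17, the array becomes [4, 9, 11, 17, 17]. The pivot is placed at index 4. All elements to the left of the pivot are <= 17, and all elements to the right are > 17.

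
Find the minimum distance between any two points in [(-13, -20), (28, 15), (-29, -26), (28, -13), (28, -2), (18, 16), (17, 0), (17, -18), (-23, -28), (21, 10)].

Computing all pairwise distances among 10 points:

d((-13, -20), (28, 15)) = 53.9073
d((-13, -20), (-29, -26)) = 17.088
d((-13, -20), (28, -13)) = 41.5933
d((-13, -20), (28, -2)) = 44.7772
d((-13, -20), (18, 16)) = 47.5079
d((-13, -20), (17, 0)) = 36.0555
d((-13, -20), (17, -18)) = 30.0666
d((-13, -20), (-23, -28)) = 12.8062
d((-13, -20), (21, 10)) = 45.3431
d((28, 15), (-29, -26)) = 70.214
d((28, 15), (28, -13)) = 28.0
d((28, 15), (28, -2)) = 17.0
d((28, 15), (18, 16)) = 10.0499
d((28, 15), (17, 0)) = 18.6011
d((28, 15), (17, -18)) = 34.7851
d((28, 15), (-23, -28)) = 66.7083
d((28, 15), (21, 10)) = 8.6023
d((-29, -26), (28, -13)) = 58.4637
d((-29, -26), (28, -2)) = 61.8466
d((-29, -26), (18, 16)) = 63.0317
d((-29, -26), (17, 0)) = 52.8394
d((-29, -26), (17, -18)) = 46.6905
d((-29, -26), (-23, -28)) = 6.3246 <-- minimum
d((-29, -26), (21, 10)) = 61.6117
d((28, -13), (28, -2)) = 11.0
d((28, -13), (18, 16)) = 30.6757
d((28, -13), (17, 0)) = 17.0294
d((28, -13), (17, -18)) = 12.083
d((28, -13), (-23, -28)) = 53.1601
d((28, -13), (21, 10)) = 24.0416
d((28, -2), (18, 16)) = 20.5913
d((28, -2), (17, 0)) = 11.1803
d((28, -2), (17, -18)) = 19.4165
d((28, -2), (-23, -28)) = 57.2451
d((28, -2), (21, 10)) = 13.8924
d((18, 16), (17, 0)) = 16.0312
d((18, 16), (17, -18)) = 34.0147
d((18, 16), (-23, -28)) = 60.1415
d((18, 16), (21, 10)) = 6.7082
d((17, 0), (17, -18)) = 18.0
d((17, 0), (-23, -28)) = 48.8262
d((17, 0), (21, 10)) = 10.7703
d((17, -18), (-23, -28)) = 41.2311
d((17, -18), (21, 10)) = 28.2843
d((-23, -28), (21, 10)) = 58.1378

Closest pair: (-29, -26) and (-23, -28) with distance 6.3246

The closest pair is (-29, -26) and (-23, -28) with Euclidean distance 6.3246. For 10 points, brute-force pairwise comparison is shown above. For large n, the divide-and-conquer algorithm (sort by x, recurse on halves, check the dividing strip) achieves O(n log n).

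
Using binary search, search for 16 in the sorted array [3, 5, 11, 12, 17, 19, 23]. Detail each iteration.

Binary search for 16 in [3, 5, 11, 12, 17, 19, 23]:

lo=0, hi=6, mid=3, arr[mid]=12 -> 12 < 16, search right half
lo=4, hi=6, mid=5, arr[mid]=19 -> 19 > 16, search left half
lo=4, hi=4, mid=4, arr[mid]=17 -> 17 > 16, search left half
lo=4 > hi=3, target 16 not found

Binary search determines that 16 is not in the array after 3 comparisons. The search space was exhausted without finding the target.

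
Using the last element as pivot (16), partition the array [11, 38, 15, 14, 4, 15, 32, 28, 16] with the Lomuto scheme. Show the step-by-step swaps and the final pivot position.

Lomuto partition with pivot = 16:

Initial array: [11, 38, 15, 14, 4, 15, 32, 28, 16]

arr[0]=11 <= 16: swap with position 0, array becomes [11, 38, 15, 14, 4, 15, 32, 28, 16]
arr[1]=38 > 16: no swap
arr[2]=15 <= 16: swap with position 1, array becomes [11, 15, 38, 14, 4, 15, 32, 28, 16]
arr[3]=14 <= 16: swap with position 2, array becomes [11, 15, 14, 38, 4, 15, 32, 28, 16]
arr[4]=4 <= 16: swap with position 3, array becomes [11, 15, 14, 4, 38, 15, 32, 28, 16]
arr[5]=15 <= 16: swap with position 4, array becomes [11, 15, 14, 4, 15, 38, 32, 28, 16]
arr[6]=32 > 16: no swap
arr[7]=28 > 16: no swap

Place pivot at position 5: [11, 15, 14, 4, 15, 16, 32, 28, 38]
Pivot position: 5

After partitioning with pivot 16, the array becomes [11, 15, 14, 4, 15, 16, 32, 28, 38]. The pivot is placed at index 5. All elements to the left of the pivot are <= 16, and all elements to the right are > 16.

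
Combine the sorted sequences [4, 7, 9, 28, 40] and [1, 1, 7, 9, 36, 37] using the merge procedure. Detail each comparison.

Merging process:

Compare 4 vs 1: take 1 from right. Merged: [1]
Compare 4 vs 1: take 1 from right. Merged: [1, 1]
Compare 4 vs 7: take 4 from left. Merged: [1, 1, 4]
Compare 7 vs 7: take 7 from left. Merged: [1, 1, 4, 7]
Compare 9 vs 7: take 7 from right. Merged: [1, 1, 4, 7, 7]
Compare 9 vs 9: take 9 from left. Merged: [1, 1, 4, 7, 7, 9]
Compare 28 vs 9: take 9 from right. Merged: [1, 1, 4, 7, 7, 9, 9]
Compare 28 vs 36: take 28 from left. Merged: [1, 1, 4, 7, 7, 9, 9, 28]
Compare 40 vs 36: take 36 from right. Merged: [1, 1, 4, 7, 7, 9, 9, 28, 36]
Compare 40 vs 37: take 37 from right. Merged: [1, 1, 4, 7, 7, 9, 9, 28, 36, 37]
Append remaining from left: [40]. Merged: [1, 1, 4, 7, 7, 9, 9, 28, 36, 37, 40]

Final merged array: [1, 1, 4, 7, 7, 9, 9, 28, 36, 37, 40]
Total comparisons: 10

The merged array is [1, 1, 4, 7, 7, 9, 9, 28, 36, 37, 40], requiring 10 comparisons. The merge step runs in O(n) time where n is the total number of elements.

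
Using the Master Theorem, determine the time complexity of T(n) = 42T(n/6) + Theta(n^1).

Master Theorem for T(n) = 42T(n/6) + O(n^1):

a = 42, b = 6, c = 1
log_b(a) = log_6(42) = 2.0860

Case 1: c = 1 < log_6(42) = 2.0860
T(n) = O(n^(log_6 42))

For T(n) = 42T(n/6) + O(n^1): log_6(42) = 2.0860. This is Case 1 of the Master Theorem (c < log_b(a), work dominated by leaves), giving O(n^(log_6 42)).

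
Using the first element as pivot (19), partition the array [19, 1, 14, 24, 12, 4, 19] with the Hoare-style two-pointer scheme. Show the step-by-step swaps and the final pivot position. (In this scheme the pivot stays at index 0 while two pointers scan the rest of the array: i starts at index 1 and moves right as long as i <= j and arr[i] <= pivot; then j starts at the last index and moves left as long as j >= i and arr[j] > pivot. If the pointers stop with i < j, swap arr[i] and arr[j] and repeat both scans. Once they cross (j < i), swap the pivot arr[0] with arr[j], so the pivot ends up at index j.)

Hoare-style two-pointer partition with pivot = 19:

Initial array: [19, 1, 14, 24, 12, 4, 19]

Pointers start at i = 1, j = 6.
i stops at index 3 (arr[3]=24 > 19), j stops at index 6 (arr[6]=19 <= 19): swap arr[3] and arr[6], array becomes [19, 1, 14, 19, 12, 4, 24]
i ends at 6, j ends at 5: the pointers have crossed (j < i), so scanning stops.

Swap pivot arr[0] with arr[5] to place pivot at position 5: [4, 1, 14, 19, 12, 19, 24]
Pivot position: 5

After partitioning with pivot 19, the array becomes [4, 1, 14, 19, 12, 19, 24]. The pivot is placed at index 5. All elements to the left of the pivot are <= 19, and all elements to the right are > 19.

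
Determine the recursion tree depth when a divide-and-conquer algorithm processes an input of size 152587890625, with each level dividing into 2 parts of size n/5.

For divide and conquer with division factor 5:

Problem sizes at each level:
Level 0: 152587890625
Level 1: 30517578125
Level 2: 6103515625
Level 3: 1220703125
Level 4: 244140625
Level 5: 48828125
Level 6: 9765625
Level 7: 1953125
Level 8: 390625
Level 9: 78125
Level 10: 15625
Level 11: 3125
Level 12: 625
Level 13: 125
Level 14: 25
Level 15: 5
Level 16: 1

The root is level 0 and the size-1 base case is level 16 (the tree spans levels 0 through 16, i.e. 17 levels counting the root), so the depth is the number of divisions: log_5(152587890625) = 16

The recursion tree depth is log_5(152587890625) = 16. At each level, the problem size is divided by 5, so it takes 16 divisions to reduce to a base case of size 1. The algorithm makes 2 recursive calls at each level.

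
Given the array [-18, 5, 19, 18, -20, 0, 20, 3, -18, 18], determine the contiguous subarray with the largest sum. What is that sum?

Using Kadane's algorithm on [-18, 5, 19, 18, -20, 0, 20, 3, -18, 18]:

Scanning through the array:
Position 1 (value 5): max_ending_here = 5, max_so_far = 5
Position 2 (value 19): max_ending_here = 24, max_so_far = 24
Position 3 (value 18): max_ending_here = 42, max_so_far = 42
Position 4 (value -20): max_ending_here = 22, max_so_far = 42
Position 5 (value 0): max_ending_here = 22, max_so_far = 42
Position 6 (value 20): max_ending_here = 42, max_so_far = 42
Position 7 (value 3): max_ending_here = 45, max_so_far = 45
Position 8 (value -18): max_ending_here = 27, max_so_far = 45
Position 9 (value 18): max_ending_here = 45, max_so_far = 45

Maximum subarray: [5, 19, 18, -20, 0, 20, 3]
Maximum sum: 45

The maximum subarray is [5, 19, 18, -20, 0, 20, 3] with sum 45. This subarray runs from index 1 to index 7.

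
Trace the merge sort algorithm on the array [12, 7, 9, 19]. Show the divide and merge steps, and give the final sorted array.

Merge sort trace:

Split: [12, 7, 9, 19] -> [12, 7] and [9, 19]
  Split: [12, 7] -> [12] and [7]
  Merge: [12] + [7] -> [7, 12]
  Split: [9, 19] -> [9] and [19]
  Merge: [9] + [19] -> [9, 19]
Merge: [7, 12] + [9, 19] -> [7, 9, 12, 19]

Final sorted array: [7, 9, 12, 19]

The merge sort proceeds by recursively splitting the array and merging sorted halves.
After all merges, the sorted array is [7, 9, 12, 19].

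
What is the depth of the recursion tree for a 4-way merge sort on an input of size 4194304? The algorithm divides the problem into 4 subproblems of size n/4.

For divide and conquer with division factor 4:

Problem sizes at each level:
Level 0: 4194304
Level 1: 1048576
Level 2: 262144
Level 3: 65536
Level 4: 16384
Level 5: 4096
Level 6: 1024
Level 7: 256
Level 8: 64
Level 9: 16
Level 10: 4
Level 11: 1

The root is level 0 and the size-1 base case is level 11 (the tree spans levels 0 through 11, i.e. 12 levels counting the root), so the depth is the number of divisions: log_4(4194304) = 11

The recursion tree depth is log_4(4194304) = 11. At each level, the problem size is divided by 4, so it takes 11 divisions to reduce to a base case of size 1. The algorithm makes 4 recursive calls at each level.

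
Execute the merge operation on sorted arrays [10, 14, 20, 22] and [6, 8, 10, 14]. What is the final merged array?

Merging process:

Compare 10 vs 6: take 6 from right. Merged: [6]
Compare 10 vs 8: take 8 from right. Merged: [6, 8]
Compare 10 vs 10: take 10 from left. Merged: [6, 8, 10]
Compare 14 vs 10: take 10 from right. Merged: [6, 8, 10, 10]
Compare 14 vs 14: take 14 from left. Merged: [6, 8, 10, 10, 14]
Compare 20 vs 14: take 14 from right. Merged: [6, 8, 10, 10, 14, 14]
Append remaining from left: [20, 22]. Merged: [6, 8, 10, 10, 14, 14, 20, 22]

Final merged array: [6, 8, 10, 10, 14, 14, 20, 22]
Total comparisons: 6

The merged array is [6, 8, 10, 10, 14, 14, 20, 22], requiring 6 comparisons. The merge step runs in O(n) time where n is the total number of elements.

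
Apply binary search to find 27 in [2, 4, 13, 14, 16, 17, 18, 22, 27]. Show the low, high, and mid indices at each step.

Binary search for 27 in [2, 4, 13, 14, 16, 17, 18, 22, 27]:

lo=0, hi=8, mid=4, arr[mid]=16 -> 16 < 27, search right half
lo=5, hi=8, mid=6, arr[mid]=18 -> 18 < 27, search right half
lo=7, hi=8, mid=7, arr[mid]=22 -> 22 < 27, search right half
lo=8, hi=8, mid=8, arr[mid]=27 -> Found target at index 8!

Binary search finds 27 at index 8 after 4 comparisons. The search repeatedly halves the search space by comparing with the middle element.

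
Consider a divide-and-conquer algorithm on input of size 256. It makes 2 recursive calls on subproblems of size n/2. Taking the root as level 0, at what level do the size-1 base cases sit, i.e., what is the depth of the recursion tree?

For divide and conquer with division factor 2:

Problem sizes at each level:
Level 0: 256
Level 1: 128
Level 2: 64
Level 3: 32
Level 4: 16
Level 5: 8
Level 6: 4
Level 7: 2
Level 8: 1

The root is level 0 and the size-1 base case is level 8 (the tree spans levels 0 through 8, i.e. 9 levels counting the root), so the depth is the number of divisions: log_2(256) = 8

The recursion tree depth is log_2(256) = 8. At each level, the problem size is divided by 2, so it takes 8 divisions to reduce to a base case of size 1. The algorithm makes 2 recursive calls at each level.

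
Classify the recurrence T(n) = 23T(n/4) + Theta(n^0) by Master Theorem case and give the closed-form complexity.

Master Theorem for T(n) = 23T(n/4) + O(n^0):

a = 23, b = 4, c = 0
log_b(a) = log_4(23) = 2.2618

Case 1: c = 0 < log_4(23) = 2.2618
T(n) = O(n^(log_4 23))

For T(n) = 23T(n/4) + O(n^0): log_4(23) = 2.2618. This is Case 1 of the Master Theorem (c < log_b(a), work dominated by leaves), giving O(n^(log_4 23)).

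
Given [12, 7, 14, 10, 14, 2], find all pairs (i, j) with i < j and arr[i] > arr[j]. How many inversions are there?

Finding inversions in [12, 7, 14, 10, 14, 2]:

(0, 1): arr[0]=12 > arr[1]=7
(0, 3): arr[0]=12 > arr[3]=10
(0, 5): arr[0]=12 > arr[5]=2
(1, 5): arr[1]=7 > arr[5]=2
(2, 3): arr[2]=14 > arr[3]=10
(2, 5): arr[2]=14 > arr[5]=2
(3, 5): arr[3]=10 > arr[5]=2
(4, 5): arr[4]=14 > arr[5]=2

Total inversions: 8

The array has 8 inversion(s): (0,1), (0,3), (0,5), (1,5), (2,3), (2,5), (3,5), (4,5). Each pair (i,j) satisfies i < j and arr[i] > arr[j].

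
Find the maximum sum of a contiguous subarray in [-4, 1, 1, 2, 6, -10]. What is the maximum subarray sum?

Using Kadane's algorithm on [-4, 1, 1, 2, 6, -10]:

Scanning through the array:
Position 1 (value 1): max_ending_here = 1, max_so_far = 1
Position 2 (value 1): max_ending_here = 2, max_so_far = 2
Position 3 (value 2): max_ending_here = 4, max_so_far = 4
Position 4 (value 6): max_ending_here = 10, max_so_far = 10
Position 5 (value -10): max_ending_here = 0, max_so_far = 10

Maximum subarray: [1, 1, 2, 6]
Maximum sum: 10

The maximum subarray is [1, 1, 2, 6] with sum 10. This subarray runs from index 1 to index 4.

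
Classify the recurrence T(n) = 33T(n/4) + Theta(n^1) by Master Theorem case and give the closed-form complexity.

Master Theorem for T(n) = 33T(n/4) + O(n^1):

a = 33, b = 4, c = 1
log_b(a) = log_4(33) = 2.5222

Case 1: c = 1 < log_4(33) = 2.5222
T(n) = O(n^(log_4 33))

For T(n) = 33T(n/4) + O(n^1): log_4(33) = 2.5222. This is Case 1 of the Master Theorem (c < log_b(a), work dominated by leaves), giving O(n^(log_4 33)).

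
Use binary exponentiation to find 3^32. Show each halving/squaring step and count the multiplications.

Computing 3^32 by squaring (build up from 3^1; each line after the first costs one multiplication):

3^1 = 3
3^2 = (3^1)^2 = 3^2 = 9
3^4 = (3^2)^2 = 9^2 = 81
3^8 = (3^4)^2 = 81^2 = 6561
3^16 = (3^8)^2 = 6561^2 = 43046721
3^32 = (3^16)^2 = 43046721^2 = 1853020188851841

Result: 1853020188851841
Multiplications needed: 5 (5 lines after 3^1)

3^32 = 1853020188851841. Using exponentiation by squaring, this requires 5 multiplications. The key idea: if the exponent is even, square the half-power; if odd, multiply by the base once.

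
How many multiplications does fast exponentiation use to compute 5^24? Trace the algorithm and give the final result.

Computing 5^24 by squaring (build up from 5^1; each line after the first costs one multiplication):

5^1 = 5
5^2 = (5^1)^2 = 5^2 = 25
5^3 = 5 * 5^2 = 5 * 25 = 125
5^6 = (5^3)^2 = 125^2 = 15625
5^12 = (5^6)^2 = 15625^2 = 244140625
5^24 = (5^12)^2 = 244140625^2 = 59604644775390625

Result: 59604644775390625
Multiplications needed: 5 (5 lines after 5^1)

5^24 = 59604644775390625. Using exponentiation by squaring, this requires 5 multiplications. The key idea: if the exponent is even, square the half-power; if odd, multiply by the base once.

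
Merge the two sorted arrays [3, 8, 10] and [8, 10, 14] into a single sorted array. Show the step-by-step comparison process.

Merging process:

Compare 3 vs 8: take 3 from left. Merged: [3]
Compare 8 vs 8: take 8 from left. Merged: [3, 8]
Compare 10 vs 8: take 8 from right. Merged: [3, 8, 8]
Compare 10 vs 10: take 10 from left. Merged: [3, 8, 8, 10]
Append remaining from right: [10, 14]. Merged: [3, 8, 8, 10, 10, 14]

Final merged array: [3, 8, 8, 10, 10, 14]
Total comparisons: 4

The merged array is [3, 8, 8, 10, 10, 14], requiring 4 comparisons. The merge step runs in O(n) time where n is the total number of elements.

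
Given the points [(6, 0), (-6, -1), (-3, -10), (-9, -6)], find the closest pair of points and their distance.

Computing all pairwise distances among 4 points:

d((6, 0), (-6, -1)) = 12.0416
d((6, 0), (-3, -10)) = 13.4536
d((6, 0), (-9, -6)) = 16.1555
d((-6, -1), (-3, -10)) = 9.4868
d((-6, -1), (-9, -6)) = 5.831 <-- minimum
d((-3, -10), (-9, -6)) = 7.2111

Closest pair: (-6, -1) and (-9, -6) with distance 5.831

The closest pair is (-6, -1) and (-9, -6) with Euclidean distance 5.831. For 4 points, brute-force pairwise comparison is shown above. For large n, the divide-and-conquer algorithm (sort by x, recurse on halves, check the dividing strip) achieves O(n log n).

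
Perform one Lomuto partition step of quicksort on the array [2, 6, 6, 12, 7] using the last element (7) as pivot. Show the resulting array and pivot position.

Lomuto partition with pivot = 7:

Initial array: [2, 6, 6, 12, 7]

arr[0]=2 <= 7: swap with position 0, array becomes [2, 6, 6, 12, 7]
arr[1]=6 <= 7: swap with position 1, array becomes [2, 6, 6, 12, 7]
arr[2]=6 <= 7: swap with position 2, array becomes [2, 6, 6, 12, 7]
arr[3]=12 > 7: no swap

Place pivot at position 3: [2, 6, 6, 7, 12]
Pivot position: 3

After partitioning with pivot 7, the array becomes [2, 6, 6, 7, 12]. The pivot is placed at index 3. All elements to the left of the pivot are <= 7, and all elements to the right are > 7.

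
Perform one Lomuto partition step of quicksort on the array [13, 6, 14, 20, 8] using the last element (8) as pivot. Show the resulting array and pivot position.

Lomuto partition with pivot = 8:

Initial array: [13, 6, 14, 20, 8]

arr[0]=13 > 8: no swap
arr[1]=6 <= 8: swap with position 0, array becomes [6, 13, 14, 20, 8]
arr[2]=14 > 8: no swap
arr[3]=20 > 8: no swap

Place pivot at position 1: [6, 8, 14, 20, 13]
Pivot position: 1

After partitioning with pivot 8, the array becomes [6, 8, 14, 20, 13]. The pivot is placed at index 1. All elements to the left of the pivot are <= 8, and all elements to the right are > 8.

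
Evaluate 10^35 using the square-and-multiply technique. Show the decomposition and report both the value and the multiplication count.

Computing 10^35 by squaring (build up from 10^1; each line after the first costs one multiplication):

10^1 = 10
10^2 = (10^1)^2 = 10^2 = 100
10^4 = (10^2)^2 = 100^2 = 10000
10^8 = (10^4)^2 = 10000^2 = 100000000
10^16 = (10^8)^2 = 100000000^2 = 10000000000000000
10^17 = 10 * 10^16 = 10 * 10000000000000000 = 100000000000000000
10^34 = (10^17)^2 = 100000000000000000^2 = 10000000000000000000000000000000000
10^35 = 10 * 10^34 = 10 * 10000000000000000000000000000000000 = 100000000000000000000000000000000000

Result: 100000000000000000000000000000000000
Multiplications needed: 7 (7 lines after 10^1)

10^35 = 100000000000000000000000000000000000. Using exponentiation by squaring, this requires 7 multiplications. The key idea: if the exponent is even, square the half-power; if odd, multiply by the base once.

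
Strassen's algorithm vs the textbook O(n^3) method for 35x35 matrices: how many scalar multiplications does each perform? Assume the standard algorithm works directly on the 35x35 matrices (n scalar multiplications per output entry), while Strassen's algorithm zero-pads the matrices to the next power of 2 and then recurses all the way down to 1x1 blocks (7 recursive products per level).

Matrix multiplication for 35x35 matrices:

Strassen's algorithm requires power-of-2 dimensions. Pad 35x35 to 64x64 (next power of 2).

Standard algorithm: 35^3 = 42875 multiplications
Strassen's algorithm: 7^(log2(64)) = 7^6 = 117649 multiplications
Difference: 42875 - 117649 = -74774 (Strassen uses MORE here due to padding overhead — for small or just-over-power-of-2 n, padding can outweigh the per-level savings)

Standard: 42875 multiplications (35^3). Strassen: 117649 multiplications (7^6, after padding to 64x64). Strassen reduces 8 recursive multiplications to 7 at each level.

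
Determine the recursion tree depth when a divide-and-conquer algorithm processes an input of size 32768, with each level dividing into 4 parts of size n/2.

For divide and conquer with division factor 2:

Problem sizes at each level:
Level 0: 32768
Level 1: 16384
Level 2: 8192
Level 3: 4096
Level 4: 2048
Level 5: 1024
Level 6: 512
Level 7: 256
Level 8: 128
Level 9: 64
Level 10: 32
Level 11: 16
Level 12: 8
Level 13: 4
Level 14: 2
Level 15: 1

The root is level 0 and the size-1 base case is level 15 (the tree spans levels 0 through 15, i.e. 16 levels counting the root), so the depth is the number of divisions: log_2(32768) = 15

The recursion tree depth is log_2(32768) = 15. At each level, the problem size is divided by 2, so it takes 15 divisions to reduce to a base case of size 1. The algorithm makes 4 recursive calls at each level.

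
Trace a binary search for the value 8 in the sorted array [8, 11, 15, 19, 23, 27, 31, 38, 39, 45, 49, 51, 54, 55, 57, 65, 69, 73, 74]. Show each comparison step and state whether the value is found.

Binary search for 8 in [8, 11, 15, 19, 23, 27, 31, 38, 39, 45, 49, 51, 54, 55, 57, 65, 69, 73, 74]:

lo=0, hi=18, mid=9, arr[mid]=45 -> 45 > 8, search left half
lo=0, hi=8, mid=4, arr[mid]=23 -> 23 > 8, search left half
lo=0, hi=3, mid=1, arr[mid]=11 -> 11 > 8, search left half
lo=0, hi=0, mid=0, arr[mid]=8 -> Found target at index 0!

Binary search finds 8 at index 0 after 4 comparisons. The search repeatedly halves the search space by comparing with the middle element.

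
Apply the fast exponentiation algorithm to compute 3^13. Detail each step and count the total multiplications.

Computing 3^13 by squaring (build up from 3^1; each line after the first costs one multiplication):

3^1 = 3
3^2 = (3^1)^2 = 3^2 = 9
3^3 = 3 * 3^2 = 3 * 9 = 27
3^6 = (3^3)^2 = 27^2 = 729
3^12 = (3^6)^2 = 729^2 = 531441
3^13 = 3 * 3^12 = 3 * 531441 = 1594323

Result: 1594323
Multiplications needed: 5 (5 lines after 3^1)

3^13 = 1594323. Using exponentiation by squaring, this requires 5 multiplications. The key idea: if the exponent is even, square the half-power; if odd, multiply by the base once.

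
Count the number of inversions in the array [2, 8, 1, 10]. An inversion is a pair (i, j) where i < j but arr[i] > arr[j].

Finding inversions in [2, 8, 1, 10]:

(0, 2): arr[0]=2 > arr[2]=1
(1, 2): arr[1]=8 > arr[2]=1

Total inversions: 2

The array has 2 inversion(s): (0,2), (1,2). Each pair (i,j) satisfies i < j and arr[i] > arr[j].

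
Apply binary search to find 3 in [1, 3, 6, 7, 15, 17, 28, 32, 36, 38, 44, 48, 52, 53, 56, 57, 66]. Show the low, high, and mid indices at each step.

Binary search for 3 in [1, 3, 6, 7, 15, 17, 28, 32, 36, 38, 44, 48, 52, 53, 56, 57, 66]:

lo=0, hi=16, mid=8, arr[mid]=36 -> 36 > 3, search left half
lo=0, hi=7, mid=3, arr[mid]=7 -> 7 > 3, search left half
lo=0, hi=2, mid=1, arr[mid]=3 -> Found target at index 1!

Binary search finds 3 at index 1 after 3 comparisons. The search repeatedly halves the search space by comparing with the middle element.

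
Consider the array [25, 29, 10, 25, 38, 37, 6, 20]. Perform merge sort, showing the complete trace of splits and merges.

Merge sort trace:

Split: [25, 29, 10, 25, 38, 37, 6, 20] -> [25, 29, 10, 25] and [38, 37, 6, 20]
  Split: [25, 29, 10, 25] -> [25, 29] and [10, 25]
    Split: [25, 29] -> [25] and [29]
    Merge: [25] + [29] -> [25, 29]
    Split: [10, 25] -> [10] and [25]
    Merge: [10] + [25] -> [10, 25]
  Merge: [25, 29] + [10, 25] -> [10, 25, 25, 29]
  Split: [38, 37, 6, 20] -> [38, 37] and [6, 20]
    Split: [38, 37] -> [38] and [37]
    Merge: [38] + [37] -> [37, 38]
    Split: [6, 20] -> [6] and [20]
    Merge: [6] + [20] -> [6, 20]
  Merge: [37, 38] + [6, 20] -> [6, 20, 37, 38]
Merge: [10, 25, 25, 29] + [6, 20, 37, 38] -> [6, 10, 20, 25, 25, 29, 37, 38]

Final sorted array: [6, 10, 20, 25, 25, 29, 37, 38]

The merge sort proceeds by recursively splitting the array and merging sorted halves.
After all merges, the sorted array is [6, 10, 20, 25, 25, 29, 37, 38].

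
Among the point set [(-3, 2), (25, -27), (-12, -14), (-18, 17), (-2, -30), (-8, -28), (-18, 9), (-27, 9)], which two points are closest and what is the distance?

Computing all pairwise distances among 8 points:

d((-3, 2), (25, -27)) = 40.3113
d((-3, 2), (-12, -14)) = 18.3576
d((-3, 2), (-18, 17)) = 21.2132
d((-3, 2), (-2, -30)) = 32.0156
d((-3, 2), (-8, -28)) = 30.4138
d((-3, 2), (-18, 9)) = 16.5529
d((-3, 2), (-27, 9)) = 25.0
d((25, -27), (-12, -14)) = 39.2173
d((25, -27), (-18, 17)) = 61.5224
d((25, -27), (-2, -30)) = 27.1662
d((25, -27), (-8, -28)) = 33.0151
d((25, -27), (-18, 9)) = 56.0803
d((25, -27), (-27, 9)) = 63.2456
d((-12, -14), (-18, 17)) = 31.5753
d((-12, -14), (-2, -30)) = 18.868
d((-12, -14), (-8, -28)) = 14.5602
d((-12, -14), (-18, 9)) = 23.7697
d((-12, -14), (-27, 9)) = 27.4591
d((-18, 17), (-2, -30)) = 49.6488
d((-18, 17), (-8, -28)) = 46.0977
d((-18, 17), (-18, 9)) = 8.0
d((-18, 17), (-27, 9)) = 12.0416
d((-2, -30), (-8, -28)) = 6.3246 <-- minimum
d((-2, -30), (-18, 9)) = 42.1545
d((-2, -30), (-27, 9)) = 46.3249
d((-8, -28), (-18, 9)) = 38.3275
d((-8, -28), (-27, 9)) = 41.5933
d((-18, 9), (-27, 9)) = 9.0

Closest pair: (-2, -30) and (-8, -28) with distance 6.3246

The closest pair is (-2, -30) and (-8, -28) with Euclidean distance 6.3246. For 8 points, brute-force pairwise comparison is shown above. For large n, the divide-and-conquer algorithm (sort by x, recurse on halves, check the dividing strip) achieves O(n log n).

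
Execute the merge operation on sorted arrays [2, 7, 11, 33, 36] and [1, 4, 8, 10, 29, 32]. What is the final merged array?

Merging process:

Compare 2 vs 1: take 1 from right. Merged: [1]
Compare 2 vs 4: take 2 from left. Merged: [1, 2]
Compare 7 vs 4: take 4 from right. Merged: [1, 2, 4]
Compare 7 vs 8: take 7 from left. Merged: [1, 2, 4, 7]
Compare 11 vs 8: take 8 from right. Merged: [1, 2, 4, 7, 8]
Compare 11 vs 10: take 10 from right. Merged: [1, 2, 4, 7, 8, 10]
Compare 11 vs 29: take 11 from left. Merged: [1, 2, 4, 7, 8, 10, 11]
Compare 33 vs 29: take 29 from right. Merged: [1, 2, 4, 7, 8, 10, 11, 29]
Compare 33 vs 32: take 32 from right. Merged: [1, 2, 4, 7, 8, 10, 11, 29, 32]
Append remaining from left: [33, 36]. Merged: [1, 2, 4, 7, 8, 10, 11, 29, 32, 33, 36]

Final merged array: [1, 2, 4, 7, 8, 10, 11, 29, 32, 33, 36]
Total comparisons: 9

The merged array is [1, 2, 4, 7, 8, 10, 11, 29, 32, 33, 36], requiring 9 comparisons. The merge step runs in O(n) time where n is the total number of elements.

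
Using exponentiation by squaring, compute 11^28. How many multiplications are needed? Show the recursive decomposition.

Computing 11^28 by squaring (build up from 11^1; each line after the first costs one multiplication):

11^1 = 11
11^2 = (11^1)^2 = 11^2 = 121
11^3 = 11 * 11^2 = 11 * 121 = 1331
11^6 = (11^3)^2 = 1331^2 = 1771561
11^7 = 11 * 11^6 = 11 * 1771561 = 19487171
11^14 = (11^7)^2 = 19487171^2 = 379749833583241
11^28 = (11^14)^2 = 379749833583241^2 = 144209936106499234037676064081

Result: 144209936106499234037676064081
Multiplications needed: 6 (6 lines after 11^1)

11^28 = 144209936106499234037676064081. Using exponentiation by squaring, this requires 6 multiplications. The key idea: if the exponent is even, square the half-power; if odd, multiply by the base once.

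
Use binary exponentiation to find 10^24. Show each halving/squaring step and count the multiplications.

Computing 10^24 by squaring (build up from 10^1; each line after the first costs one multiplication):

10^1 = 10
10^2 = (10^1)^2 = 10^2 = 100
10^3 = 10 * 10^2 = 10 * 100 = 1000
10^6 = (10^3)^2 = 1000^2 = 1000000
10^12 = (10^6)^2 = 1000000^2 = 1000000000000
10^24 = (10^12)^2 = 1000000000000^2 = 1000000000000000000000000

Result: 1000000000000000000000000
Multiplications needed: 5 (5 lines after 10^1)

10^24 = 1000000000000000000000000. Using exponentiation by squaring, this requires 5 multiplications. The key idea: if the exponent is even, square the half-power; if odd, multiply by the base once.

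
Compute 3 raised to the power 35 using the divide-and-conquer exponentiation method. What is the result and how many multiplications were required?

Computing 3^35 by squaring (build up from 3^1; each line after the first costs one multiplication):

3^1 = 3
3^2 = (3^1)^2 = 3^2 = 9
3^4 = (3^2)^2 = 9^2 = 81
3^8 = (3^4)^2 = 81^2 = 6561
3^16 = (3^8)^2 = 6561^2 = 43046721
3^17 = 3 * 3^16 = 3 * 43046721 = 129140163
3^34 = (3^17)^2 = 129140163^2 = 16677181699666569
3^35 = 3 * 3^34 = 3 * 16677181699666569 = 50031545098999707

Result: 50031545098999707
Multiplications needed: 7 (7 lines after 3^1)

3^35 = 50031545098999707. Using exponentiation by squaring, this requires 7 multiplications. The key idea: if the exponent is even, square the half-power; if odd, multiply by the base once.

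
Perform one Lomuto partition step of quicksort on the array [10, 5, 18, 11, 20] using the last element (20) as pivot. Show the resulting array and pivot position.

Lomuto partition with pivot = 20:

Initial array: [10, 5, 18, 11, 20]

arr[0]=10 <= 20: swap with position 0, array becomes [10, 5, 18, 11, 20]
arr[1]=5 <= 20: swap with position 1, array becomes [10, 5, 18, 11, 20]
arr[2]=18 <= 20: swap with position 2, array becomes [10, 5, 18, 11, 20]
arr[3]=11 <= 20: swap with position 3, array becomes [10, 5, 18, 11, 20]

Place pivot at position 4: [10, 5, 18, 11, 20]
Pivot position: 4

After partitioning with pivot 20, the array becomes [10, 5, 18, 11, 20]. The pivot is placed at index 4. All elements to the left of the pivot are <= 20, and all elements to the right are > 20.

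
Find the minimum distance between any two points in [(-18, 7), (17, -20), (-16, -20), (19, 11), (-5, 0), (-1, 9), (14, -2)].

Computing all pairwise distances among 7 points:

d((-18, 7), (17, -20)) = 44.2041
d((-18, 7), (-16, -20)) = 27.074
d((-18, 7), (19, 11)) = 37.2156
d((-18, 7), (-5, 0)) = 14.7648
d((-18, 7), (-1, 9)) = 17.1172
d((-18, 7), (14, -2)) = 33.2415
d((17, -20), (-16, -20)) = 33.0
d((17, -20), (19, 11)) = 31.0644
d((17, -20), (-5, 0)) = 29.7321
d((17, -20), (-1, 9)) = 34.1321
d((17, -20), (14, -2)) = 18.2483
d((-16, -20), (19, 11)) = 46.7547
d((-16, -20), (-5, 0)) = 22.8254
d((-16, -20), (-1, 9)) = 32.6497
d((-16, -20), (14, -2)) = 34.9857
d((19, 11), (-5, 0)) = 26.4008
d((19, 11), (-1, 9)) = 20.0998
d((19, 11), (14, -2)) = 13.9284
d((-5, 0), (-1, 9)) = 9.8489 <-- minimum
d((-5, 0), (14, -2)) = 19.105
d((-1, 9), (14, -2)) = 18.6011

Closest pair: (-5, 0) and (-1, 9) with distance 9.8489

The closest pair is (-5, 0) and (-1, 9) with Euclidean distance 9.8489. For 7 points, brute-force pairwise comparison is shown above. For large n, the divide-and-conquer algorithm (sort by x, recurse on halves, check the dividing strip) achieves O(n log n).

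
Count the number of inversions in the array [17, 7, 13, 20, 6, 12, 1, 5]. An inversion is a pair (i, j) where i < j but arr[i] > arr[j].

Finding inversions in [17, 7, 13, 20, 6, 12, 1, 5]:

(0, 1): arr[0]=17 > arr[1]=7
(0, 2): arr[0]=17 > arr[2]=13
(0, 4): arr[0]=17 > arr[4]=6
(0, 5): arr[0]=17 > arr[5]=12
(0, 6): arr[0]=17 > arr[6]=1
(0, 7): arr[0]=17 > arr[7]=5
(1, 4): arr[1]=7 > arr[4]=6
(1, 6): arr[1]=7 > arr[6]=1
(1, 7): arr[1]=7 > arr[7]=5
(2, 4): arr[2]=13 > arr[4]=6
(2, 5): arr[2]=13 > arr[5]=12
(2, 6): arr[2]=13 > arr[6]=1
(2, 7): arr[2]=13 > arr[7]=5
(3, 4): arr[3]=20 > arr[4]=6
(3, 5): arr[3]=20 > arr[5]=12
(3, 6): arr[3]=20 > arr[6]=1
(3, 7): arr[3]=20 > arr[7]=5
(4, 6): arr[4]=6 > arr[6]=1
(4, 7): arr[4]=6 > arr[7]=5
(5, 6): arr[5]=12 > arr[6]=1
(5, 7): arr[5]=12 > arr[7]=5

Total inversions: 21

The array has 21 inversion(s): (0,1), (0,2), (0,4), (0,5), (0,6), (0,7), (1,4), (1,6), (1,7), (2,4), (2,5), (2,6), (2,7), (3,4), (3,5), (3,6), (3,7), (4,6), (4,7), (5,6), (5,7). Each pair (i,j) satisfies i < j and arr[i] > arr[j].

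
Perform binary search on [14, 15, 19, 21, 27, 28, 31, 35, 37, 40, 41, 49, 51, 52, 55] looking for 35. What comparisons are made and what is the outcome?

Binary search for 35 in [14, 15, 19, 21, 27, 28, 31, 35, 37, 40, 41, 49, 51, 52, 55]:

lo=0, hi=14, mid=7, arr[mid]=35 -> Found target at index 7!

Binary search finds 35 at index 7 after 1 comparisons. The search repeatedly halves the search space by comparing with the middle element.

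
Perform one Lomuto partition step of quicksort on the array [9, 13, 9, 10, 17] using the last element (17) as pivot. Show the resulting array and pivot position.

Lomuto partition with pivot = 17:

Initial array: [9, 13, 9, 10, 17]

arr[0]=9 <= 17: swap with position 0, array becomes [9, 13, 9, 10, 17]
arr[1]=13 <= 17: swap with position 1, array becomes [9, 13, 9, 10, 17]
arr[2]=9 <= 17: swap with position 2, array becomes [9, 13, 9, 10, 17]
arr[3]=10 <= 17: swap with position 3, array becomes [9, 13, 9, 10, 17]

Place pivot at position 4: [9, 13, 9, 10, 17]
Pivot position: 4

After partitioning with pivot 17, the array becomes [9, 13, 9, 10, 17]. The pivot is placed at index 4. All elements to the left of the pivot are <= 17, and all elements to the right are > 17.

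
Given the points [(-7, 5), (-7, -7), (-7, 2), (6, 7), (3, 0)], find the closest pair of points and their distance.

Computing all pairwise distances among 5 points:

d((-7, 5), (-7, -7)) = 12.0
d((-7, 5), (-7, 2)) = 3.0 <-- minimum
d((-7, 5), (6, 7)) = 13.1529
d((-7, 5), (3, 0)) = 11.1803
d((-7, -7), (-7, 2)) = 9.0
d((-7, -7), (6, 7)) = 19.105
d((-7, -7), (3, 0)) = 12.2066
d((-7, 2), (6, 7)) = 13.9284
d((-7, 2), (3, 0)) = 10.198
d((6, 7), (3, 0)) = 7.6158

Closest pair: (-7, 5) and (-7, 2) with distance 3.0

The closest pair is (-7, 5) and (-7, 2) with Euclidean distance 3.0. For 5 points, brute-force pairwise comparison is shown above. For large n, the divide-and-conquer algorithm (sort by x, recurse on halves, check the dividing strip) achieves O(n log n).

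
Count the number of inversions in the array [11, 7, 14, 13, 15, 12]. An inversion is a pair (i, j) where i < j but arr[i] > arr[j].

Finding inversions in [11, 7, 14, 13, 15, 12]:

(0, 1): arr[0]=11 > arr[1]=7
(2, 3): arr[2]=14 > arr[3]=13
(2, 5): arr[2]=14 > arr[5]=12
(3, 5): arr[3]=13 > arr[5]=12
(4, 5): arr[4]=15 > arr[5]=12

Total inversions: 5

The array has 5 inversion(s): (0,1), (2,3), (2,5), (3,5), (4,5). Each pair (i,j) satisfies i < j and arr[i] > arr[j].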